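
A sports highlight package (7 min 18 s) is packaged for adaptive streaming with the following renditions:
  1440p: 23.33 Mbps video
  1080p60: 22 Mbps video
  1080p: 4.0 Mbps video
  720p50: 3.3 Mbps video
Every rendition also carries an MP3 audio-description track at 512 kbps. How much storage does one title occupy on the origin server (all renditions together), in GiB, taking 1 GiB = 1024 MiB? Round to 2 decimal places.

2.79 GiB

7 min 18 s = 438 s
Audio: 512 kbps = 0.512 Mbps.
Sum of rendition bitrates: (23.33+0.512) + (22+0.512) + (4.0+0.512) + (3.3+0.512) = 54.678 Mbps.
× 438 s = 23,949 Mb = 2,994 MB = 2.788 GiB.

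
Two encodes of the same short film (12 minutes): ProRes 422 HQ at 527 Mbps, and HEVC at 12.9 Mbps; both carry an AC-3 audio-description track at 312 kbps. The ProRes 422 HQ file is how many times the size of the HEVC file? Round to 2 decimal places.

12 min = 720 s
Audio: 312 kbps = 0.312 Mbps.
ProRes 422 HQ: 527.312 Mbps × 720 s = 379664.6 Mb = 47.458 GB.
HEVC: 13.212 Mbps × 720 s = 9512.6 Mb = 1.189 GB.
Ratio: 47.458 / 1.189 = 39.912.

39.91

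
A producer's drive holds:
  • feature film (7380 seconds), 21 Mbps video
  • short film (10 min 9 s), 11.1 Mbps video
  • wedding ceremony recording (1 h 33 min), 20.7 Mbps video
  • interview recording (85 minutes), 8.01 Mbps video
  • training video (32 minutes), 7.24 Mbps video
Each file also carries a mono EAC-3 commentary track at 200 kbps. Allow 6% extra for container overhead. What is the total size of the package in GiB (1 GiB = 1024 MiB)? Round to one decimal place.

41.5 GiB

Audio: 200 kbps = 0.200 Mbps.
feature film: 21.200 Mbps × 7380 s × 1.06 = 165843.4 Mb
short film: 11.300 Mbps × 609 s × 1.06 = 7294.6 Mb
wedding ceremony recording: 20.900 Mbps × 5580 s × 1.06 = 123619.3 Mb
interview recording: 8.210 Mbps × 5100 s × 1.06 = 44383.3 Mb
training video: 7.440 Mbps × 1920 s × 1.06 = 15141.9 Mb
Total: 356282.4 Mb = 44535.3 MB.
= 41.48 GiB.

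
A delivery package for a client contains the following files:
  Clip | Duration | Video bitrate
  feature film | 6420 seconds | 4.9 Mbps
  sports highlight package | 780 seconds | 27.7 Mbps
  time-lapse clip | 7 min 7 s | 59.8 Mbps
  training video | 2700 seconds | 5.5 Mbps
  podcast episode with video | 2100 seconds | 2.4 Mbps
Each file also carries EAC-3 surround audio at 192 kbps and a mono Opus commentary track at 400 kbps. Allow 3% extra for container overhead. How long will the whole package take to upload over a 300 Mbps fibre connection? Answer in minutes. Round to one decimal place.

6.1 minutes

Audio total: 192 + 400 = 592 kbps = 0.592 Mbps.
feature film: 5.492 Mbps × 6420 s × 1.03 = 36316.4 Mb
sports highlight package: 28.292 Mbps × 780 s × 1.03 = 22729.8 Mb
time-lapse clip: 60.392 Mbps × 427 s × 1.03 = 26561.0 Mb
training video: 6.092 Mbps × 2700 s × 1.03 = 16941.9 Mb
podcast episode with video: 2.992 Mbps × 2100 s × 1.03 = 6471.7 Mb
Total: 109020.7 Mb = 13627.6 MB.
At 300 Mbps: 109020.7 / 300 = 363 s ≈ 6.06 minutes.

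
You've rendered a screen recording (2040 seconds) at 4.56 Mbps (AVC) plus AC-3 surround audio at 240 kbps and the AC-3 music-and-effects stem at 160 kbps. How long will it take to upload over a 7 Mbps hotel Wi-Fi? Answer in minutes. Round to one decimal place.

Audio total: 240 + 160 = 400 kbps = 0.400 Mbps.
Total bitrate: 4.960 Mbps.
File: 4.960 Mbps × 2040 s = 10118.4 Mb.
At 7 Mbps: 10118.4 / 7 = 1445.5 s ≈ 24.1 minutes.

24.1 minutes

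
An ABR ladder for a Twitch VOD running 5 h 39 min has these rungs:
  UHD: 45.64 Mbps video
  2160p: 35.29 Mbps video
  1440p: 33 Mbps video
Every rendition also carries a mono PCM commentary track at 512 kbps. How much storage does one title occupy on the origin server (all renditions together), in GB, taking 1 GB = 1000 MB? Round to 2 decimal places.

5 h 39 min = 339 min = 20340 s
Audio: 512 kbps = 0.512 Mbps.
Sum of rendition bitrates: (45.64+0.512) + (35.29+0.512) + (33+0.512) = 115.466 Mbps.
× 20340 s = 2,348,578 Mb = 293,572 MB = 293.6 GB.

293.57 GB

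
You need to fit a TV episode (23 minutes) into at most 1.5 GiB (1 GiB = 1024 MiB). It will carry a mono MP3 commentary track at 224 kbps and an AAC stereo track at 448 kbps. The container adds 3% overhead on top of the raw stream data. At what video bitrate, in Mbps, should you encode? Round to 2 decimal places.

8.39 Mbps

Budget: 1.5 GiB = 12884.9 Mb.
Stream payload after overhead: 12884.9 / 1.03 = 12509.6 Mb.
23 min = 1380 s
Total bitrate budget: 12509.6 Mb / 1380 s = 9.065 Mbps.
Audio total: 224 + 448 = 672 kbps = 0.672 Mbps.
Video: 9.065 − 0.672 = 8.393 Mbps.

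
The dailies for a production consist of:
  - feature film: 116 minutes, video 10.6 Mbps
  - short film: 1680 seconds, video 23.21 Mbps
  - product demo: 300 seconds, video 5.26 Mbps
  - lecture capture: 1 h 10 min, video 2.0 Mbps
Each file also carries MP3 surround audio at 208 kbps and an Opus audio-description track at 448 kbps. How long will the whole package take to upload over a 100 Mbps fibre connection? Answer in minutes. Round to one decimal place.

21.9 minutes

Audio total: 208 + 448 = 656 kbps = 0.656 Mbps.
feature film: 11.256 Mbps × 6960 s = 78341.8 Mb
short film: 23.866 Mbps × 1680 s = 40094.9 Mb
product demo: 5.916 Mbps × 300 s = 1774.8 Mb
lecture capture: 2.656 Mbps × 4200 s = 11155.2 Mb
Total: 131366.6 Mb = 16420.8 MB.
At 100 Mbps: 131366.6 / 100 = 1314 s ≈ 21.9 minutes.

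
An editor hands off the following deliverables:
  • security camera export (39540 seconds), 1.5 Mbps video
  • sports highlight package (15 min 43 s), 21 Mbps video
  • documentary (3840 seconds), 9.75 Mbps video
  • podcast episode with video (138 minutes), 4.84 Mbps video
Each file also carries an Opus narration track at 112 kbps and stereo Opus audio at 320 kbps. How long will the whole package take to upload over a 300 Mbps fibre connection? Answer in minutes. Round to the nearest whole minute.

10 minutes

Audio total: 112 + 320 = 432 kbps = 0.432 Mbps.
security camera export: 1.932 Mbps × 39540 s = 76391.3 Mb
sports highlight package: 21.432 Mbps × 943 s = 20210.4 Mb
documentary: 10.182 Mbps × 3840 s = 39098.9 Mb
podcast episode with video: 5.272 Mbps × 8280 s = 43652.2 Mb
Total: 179352.7 Mb = 22419.1 MB.
At 300 Mbps: 179352.7 / 300 = 598 s ≈ 9.96 minutes.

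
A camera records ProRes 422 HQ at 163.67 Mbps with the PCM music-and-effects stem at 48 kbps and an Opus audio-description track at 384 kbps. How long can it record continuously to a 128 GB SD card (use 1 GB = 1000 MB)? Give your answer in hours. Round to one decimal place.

Audio total: 48 + 384 = 432 kbps = 0.432 Mbps.
Total bitrate: 163.67 + 0.432 = 164.102 Mbps.
Capacity: 128 GB = 1,024,000 Mb.
Recording time: 1,024,000 / 164.102 = 6,240 s ≈ 1.73 hours.

1.7 hours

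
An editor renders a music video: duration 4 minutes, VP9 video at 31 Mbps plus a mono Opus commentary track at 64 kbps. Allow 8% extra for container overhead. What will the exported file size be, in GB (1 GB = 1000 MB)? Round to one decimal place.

1.0 GB

4 min = 240 s
Audio: 64 kbps = 0.064 Mbps.
Total bitrate: 31 + 0.064 = 31.064 Mbps.
Stream data: 31.064 Mbps × 240 s = 7455.4 Mb.
With 8% container overhead: ×1.08.
8,052 Mb ÷ 8 = 1,006 MB → 1.006 GB.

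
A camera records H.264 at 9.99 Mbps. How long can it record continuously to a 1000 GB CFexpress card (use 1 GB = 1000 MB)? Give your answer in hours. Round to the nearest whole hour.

Capacity: 1000 GB = 8,000,000 Mb.
Recording time: 8,000,000 / 9.990 = 800,801 s ≈ 222 hours.

222 hours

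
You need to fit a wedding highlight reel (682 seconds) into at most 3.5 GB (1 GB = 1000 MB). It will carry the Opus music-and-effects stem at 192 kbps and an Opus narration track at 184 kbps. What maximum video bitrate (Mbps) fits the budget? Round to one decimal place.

40.7 Mbps

Budget: 3.5 GB = 28000.0 Mb.
Total bitrate budget: 28000.0 Mb / 682 s = 41.056 Mbps.
Audio total: 192 + 184 = 376 kbps = 0.376 Mbps.
Video: 41.056 − 0.376 = 40.680 Mbps.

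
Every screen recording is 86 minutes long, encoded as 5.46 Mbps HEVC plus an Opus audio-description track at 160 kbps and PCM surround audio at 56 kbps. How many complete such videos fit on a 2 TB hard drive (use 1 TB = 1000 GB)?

86 min = 5160 s
Audio total: 160 + 56 = 216 kbps = 0.216 Mbps.
Total bitrate: 5.676 Mbps.
Per item: 5.676 Mbps × 5160 s = 29,288 Mb = 3,661 MB.
Capacity: 2 TB = 16,000,000 Mb; 546.30 items → 546 complete.

546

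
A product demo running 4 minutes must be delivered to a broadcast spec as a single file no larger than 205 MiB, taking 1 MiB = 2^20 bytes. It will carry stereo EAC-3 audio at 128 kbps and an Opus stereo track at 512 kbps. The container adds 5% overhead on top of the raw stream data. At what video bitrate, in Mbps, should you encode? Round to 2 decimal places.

Budget: 205 MiB = 1719.7 Mb.
Stream payload after overhead: 1719.7 / 1.05 = 1637.8 Mb.
4 min = 240 s
Total bitrate budget: 1637.8 Mb / 240 s = 6.824 Mbps.
Audio total: 128 + 512 = 640 kbps = 0.640 Mbps.
Video: 6.824 − 0.640 = 6.184 Mbps.

6.18 Mbps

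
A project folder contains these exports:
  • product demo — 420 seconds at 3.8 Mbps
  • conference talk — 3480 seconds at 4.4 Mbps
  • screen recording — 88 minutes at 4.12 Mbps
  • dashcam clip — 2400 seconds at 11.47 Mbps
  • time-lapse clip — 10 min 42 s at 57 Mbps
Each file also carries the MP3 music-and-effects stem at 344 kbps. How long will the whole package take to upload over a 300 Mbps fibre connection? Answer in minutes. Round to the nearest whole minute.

6 minutes

Audio: 344 kbps = 0.344 Mbps.
product demo: 4.144 Mbps × 420 s = 1740.5 Mb
conference talk: 4.744 Mbps × 3480 s = 16509.1 Mb
screen recording: 4.464 Mbps × 5280 s = 23569.9 Mb
dashcam clip: 11.814 Mbps × 2400 s = 28353.6 Mb
time-lapse clip: 57.344 Mbps × 642 s = 36814.8 Mb
Total: 106988.0 Mb = 13373.5 MB.
At 300 Mbps: 106988.0 / 300 = 357 s ≈ 5.94 minutes.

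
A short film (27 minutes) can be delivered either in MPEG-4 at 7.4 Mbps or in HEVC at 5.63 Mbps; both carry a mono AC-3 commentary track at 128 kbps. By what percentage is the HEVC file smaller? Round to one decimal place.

27 min = 1620 s
Audio: 128 kbps = 0.128 Mbps.
MPEG-4: 7.528 Mbps × 1620 s = 12195.4 Mb = 1.524 GB.
HEVC: 5.758 Mbps × 1620 s = 9328.0 Mb = 1.166 GB.
Reduction: (1 − 1.166/1.524) × 100 = 23.51%.

23.5%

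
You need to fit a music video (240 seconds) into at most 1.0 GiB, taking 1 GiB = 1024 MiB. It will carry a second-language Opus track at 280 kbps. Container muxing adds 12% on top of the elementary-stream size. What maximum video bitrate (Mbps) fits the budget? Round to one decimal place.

31.7 Mbps

Budget: 1.0 GiB = 8589.9 Mb.
Stream payload after overhead: 8589.9 / 1.12 = 7669.6 Mb.
Total bitrate budget: 7669.6 Mb / 240 s = 31.957 Mbps.
Audio: 280 kbps = 0.280 Mbps.
Video: 31.957 − 0.280 = 31.677 Mbps.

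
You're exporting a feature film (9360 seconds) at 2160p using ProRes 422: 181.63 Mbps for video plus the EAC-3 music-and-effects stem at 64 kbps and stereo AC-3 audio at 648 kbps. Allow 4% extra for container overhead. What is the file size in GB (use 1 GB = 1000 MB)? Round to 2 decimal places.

Audio total: 64 + 648 = 712 kbps = 0.712 Mbps.
Total bitrate: 181.63 + 0.712 = 182.342 Mbps.
Stream data: 182.342 Mbps × 9360 s = 1706721.1 Mb.
With 4% container overhead: ×1.04.
1,774,990 Mb ÷ 8 = 221,874 MB → 221.9 GB.

221.87 GB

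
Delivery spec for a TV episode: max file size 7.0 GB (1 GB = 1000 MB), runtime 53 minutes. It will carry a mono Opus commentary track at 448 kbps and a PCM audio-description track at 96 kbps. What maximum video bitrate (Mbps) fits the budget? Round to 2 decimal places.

Budget: 7.0 GB = 56000.0 Mb.
53 min = 3180 s
Total bitrate budget: 56000.0 Mb / 3180 s = 17.610 Mbps.
Audio total: 448 + 96 = 544 kbps = 0.544 Mbps.
Video: 17.610 − 0.544 = 17.066 Mbps.

17.07 Mbps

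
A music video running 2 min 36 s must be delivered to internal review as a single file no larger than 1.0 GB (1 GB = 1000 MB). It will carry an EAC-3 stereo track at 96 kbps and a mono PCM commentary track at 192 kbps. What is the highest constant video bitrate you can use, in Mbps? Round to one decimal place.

51.0 Mbps

Budget: 1.0 GB = 8000.0 Mb.
2 min 36 s = 156 s
Total bitrate budget: 8000.0 Mb / 156 s = 51.282 Mbps.
Audio total: 96 + 192 = 288 kbps = 0.288 Mbps.
Video: 51.282 − 0.288 = 50.994 Mbps.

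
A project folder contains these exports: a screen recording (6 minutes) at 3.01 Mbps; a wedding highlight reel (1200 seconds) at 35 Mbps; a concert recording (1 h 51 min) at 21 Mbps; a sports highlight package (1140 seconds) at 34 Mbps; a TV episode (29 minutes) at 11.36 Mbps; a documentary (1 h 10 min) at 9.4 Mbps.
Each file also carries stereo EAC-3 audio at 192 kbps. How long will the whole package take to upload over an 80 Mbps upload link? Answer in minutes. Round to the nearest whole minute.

Audio: 192 kbps = 0.192 Mbps.
screen recording: 3.202 Mbps × 360 s = 1152.7 Mb
wedding highlight reel: 35.192 Mbps × 1200 s = 42230.4 Mb
concert recording: 21.192 Mbps × 6660 s = 141138.7 Mb
sports highlight package: 34.192 Mbps × 1140 s = 38978.9 Mb
TV episode: 11.552 Mbps × 1740 s = 20100.5 Mb
documentary: 9.592 Mbps × 4200 s = 40286.4 Mb
Total: 283887.6 Mb = 35485.9 MB.
At 80 Mbps: 283887.6 / 80 = 3549 s ≈ 59.1 minutes.

59 minutes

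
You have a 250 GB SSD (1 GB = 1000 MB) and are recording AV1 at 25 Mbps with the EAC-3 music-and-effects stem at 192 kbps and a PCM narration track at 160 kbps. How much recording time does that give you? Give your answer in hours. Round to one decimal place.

Audio total: 192 + 160 = 352 kbps = 0.352 Mbps.
Total bitrate: 25 + 0.352 = 25.352 Mbps.
Capacity: 250 GB = 2,000,000 Mb.
Recording time: 2,000,000 / 25.352 = 78,889 s ≈ 21.9 hours.

21.9 hours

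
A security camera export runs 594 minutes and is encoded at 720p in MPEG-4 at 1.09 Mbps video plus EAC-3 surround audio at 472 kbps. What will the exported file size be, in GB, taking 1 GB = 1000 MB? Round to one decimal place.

7.0 GB

594 min = 35640 s
Audio: 472 kbps = 0.472 Mbps.
Total bitrate: 1.09 + 0.472 = 1.562 Mbps.
Stream data: 1.562 Mbps × 35640 s = 55669.7 Mb.
55,670 Mb ÷ 8 = 6,959 MB → 6.959 GB.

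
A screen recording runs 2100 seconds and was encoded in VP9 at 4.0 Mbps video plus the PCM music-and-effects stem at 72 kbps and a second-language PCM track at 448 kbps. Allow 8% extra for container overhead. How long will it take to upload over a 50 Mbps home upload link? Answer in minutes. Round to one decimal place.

Audio total: 72 + 448 = 520 kbps = 0.520 Mbps.
Total bitrate: 4.520 Mbps.
File: 4.520 Mbps × 2100 s = 9492.0 Mb.
With 8% container overhead: ×1.08. → 10251.4 Mb.
At 50 Mbps: 10251.4 / 50 = 205.0 s ≈ 3.42 minutes.

3.4 minutes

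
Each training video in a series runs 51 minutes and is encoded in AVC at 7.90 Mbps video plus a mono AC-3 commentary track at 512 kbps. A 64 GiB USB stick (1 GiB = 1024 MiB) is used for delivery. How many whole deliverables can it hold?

21

51 min = 3060 s
Audio: 512 kbps = 0.512 Mbps.
Total bitrate: 8.412 Mbps.
Per item: 8.412 Mbps × 3060 s = 25,741 Mb = 3,218 MB.
Capacity: 64 GiB = 549,756 Mb; 21.36 items → 21 complete.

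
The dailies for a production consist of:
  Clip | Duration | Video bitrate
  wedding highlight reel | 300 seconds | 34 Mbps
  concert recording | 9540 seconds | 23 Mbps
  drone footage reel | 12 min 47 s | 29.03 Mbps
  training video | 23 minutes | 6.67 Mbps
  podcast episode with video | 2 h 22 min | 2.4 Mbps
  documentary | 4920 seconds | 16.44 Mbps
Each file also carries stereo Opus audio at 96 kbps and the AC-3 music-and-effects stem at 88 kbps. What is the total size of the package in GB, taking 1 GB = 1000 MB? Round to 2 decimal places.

Audio total: 96 + 88 = 184 kbps = 0.184 Mbps.
wedding highlight reel: 34.184 Mbps × 300 s = 10255.2 Mb
concert recording: 23.184 Mbps × 9540 s = 221175.4 Mb
drone footage reel: 29.214 Mbps × 767 s = 22407.1 Mb
training video: 6.854 Mbps × 1380 s = 9458.5 Mb
podcast episode with video: 2.584 Mbps × 8520 s = 22015.7 Mb
documentary: 16.624 Mbps × 4920 s = 81790.1 Mb
Total: 367102.0 Mb = 45887.7 MB.
= 45.89 GB.

45.89 GB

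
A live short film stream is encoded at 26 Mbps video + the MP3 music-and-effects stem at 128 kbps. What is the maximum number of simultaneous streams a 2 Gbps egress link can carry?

76

Audio: 128 kbps = 0.128 Mbps.
Per-viewer media rate: 26.128 Mbps.
2 Gbps = 2,000 Mbps; 2,000 / 26.128 = 76.55 → 76 viewers.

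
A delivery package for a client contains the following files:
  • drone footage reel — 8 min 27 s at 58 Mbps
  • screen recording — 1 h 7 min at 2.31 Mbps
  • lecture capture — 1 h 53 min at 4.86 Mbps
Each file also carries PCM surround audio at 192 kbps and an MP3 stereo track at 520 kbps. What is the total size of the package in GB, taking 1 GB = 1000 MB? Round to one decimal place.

Audio total: 192 + 520 = 712 kbps = 0.712 Mbps.
drone footage reel: 58.712 Mbps × 507 s = 29767.0 Mb
screen recording: 3.022 Mbps × 4020 s = 12148.4 Mb
lecture capture: 5.572 Mbps × 6780 s = 37778.2 Mb
Total: 79693.6 Mb = 9961.7 MB.
= 9.962 GB.

10.0 GB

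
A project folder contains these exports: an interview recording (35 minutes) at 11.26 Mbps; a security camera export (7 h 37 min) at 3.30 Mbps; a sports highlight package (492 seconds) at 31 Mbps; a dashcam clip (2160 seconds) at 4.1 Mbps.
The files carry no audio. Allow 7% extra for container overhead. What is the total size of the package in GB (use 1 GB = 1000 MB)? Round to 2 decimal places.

18.49 GB

interview recording: 11.260 Mbps × 2100 s × 1.07 = 25301.2 Mb
security camera export: 3.300 Mbps × 27420 s × 1.07 = 96820.0 Mb
sports highlight package: 31.000 Mbps × 492 s × 1.07 = 16319.6 Mb
dashcam clip: 4.100 Mbps × 2160 s × 1.07 = 9475.9 Mb
Total: 147916.8 Mb = 18489.6 MB.
= 18.49 GB.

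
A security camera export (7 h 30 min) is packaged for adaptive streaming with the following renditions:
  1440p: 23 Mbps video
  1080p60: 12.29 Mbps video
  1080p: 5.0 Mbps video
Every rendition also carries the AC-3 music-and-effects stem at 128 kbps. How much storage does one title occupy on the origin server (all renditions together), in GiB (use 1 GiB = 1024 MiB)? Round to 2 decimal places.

7 h 30 min = 450 min = 27000 s
Audio: 128 kbps = 0.128 Mbps.
Sum of rendition bitrates: (23+0.128) + (12.29+0.128) + (5.0+0.128) = 40.674 Mbps.
× 27000 s = 1,098,198 Mb = 137,275 MB = 127.8 GiB.

127.85 GiB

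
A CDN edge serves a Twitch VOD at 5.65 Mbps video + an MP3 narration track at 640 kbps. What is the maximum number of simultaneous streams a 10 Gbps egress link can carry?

1589

Audio: 640 kbps = 0.640 Mbps.
Per-viewer media rate: 6.290 Mbps.
10 Gbps = 10,000 Mbps; 10,000 / 6.290 = 1589.83 → 1589 viewers.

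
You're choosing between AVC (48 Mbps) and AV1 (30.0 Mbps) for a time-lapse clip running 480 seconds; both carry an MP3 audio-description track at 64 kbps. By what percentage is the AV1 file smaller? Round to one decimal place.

Audio: 64 kbps = 0.064 Mbps.
AVC: 48.064 Mbps × 480 s = 23070.7 Mb = 2.884 GB.
AV1: 30.064 Mbps × 480 s = 14430.7 Mb = 1.804 GB.
Reduction: (1 − 1.804/2.884) × 100 = 37.45%.

37.5%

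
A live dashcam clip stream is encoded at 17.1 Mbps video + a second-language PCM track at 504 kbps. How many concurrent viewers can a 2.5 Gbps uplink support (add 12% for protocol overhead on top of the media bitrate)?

126

Audio: 504 kbps = 0.504 Mbps.
Per-viewer media rate: 17.604 Mbps.
On the wire with 12% overhead: 19.716 Mbps.
2.5 Gbps = 2,500 Mbps; 2,500 / 19.716 = 126.80 → 126 viewers.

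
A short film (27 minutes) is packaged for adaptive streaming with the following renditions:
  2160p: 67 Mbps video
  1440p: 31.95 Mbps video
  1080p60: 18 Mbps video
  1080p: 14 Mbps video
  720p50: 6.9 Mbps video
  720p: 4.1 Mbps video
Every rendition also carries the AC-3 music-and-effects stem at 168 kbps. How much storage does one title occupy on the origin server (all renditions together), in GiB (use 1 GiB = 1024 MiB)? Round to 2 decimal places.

26.96 GiB

27 min = 1620 s
Audio: 168 kbps = 0.168 Mbps.
Sum of rendition bitrates: (67+0.168) + (31.95+0.168) + (18+0.168) + (14+0.168) + (6.9+0.168) + (4.1+0.168) = 142.958 Mbps.
× 1620 s = 231,592 Mb = 28,949 MB = 26.96 GiB.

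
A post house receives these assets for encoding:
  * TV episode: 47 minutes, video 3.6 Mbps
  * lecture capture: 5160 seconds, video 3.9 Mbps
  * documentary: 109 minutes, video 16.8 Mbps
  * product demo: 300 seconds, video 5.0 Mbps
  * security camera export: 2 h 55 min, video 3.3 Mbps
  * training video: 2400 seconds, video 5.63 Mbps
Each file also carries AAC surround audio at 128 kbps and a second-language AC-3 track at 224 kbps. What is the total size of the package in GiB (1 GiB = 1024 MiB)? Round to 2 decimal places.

Audio total: 128 + 224 = 352 kbps = 0.352 Mbps.
TV episode: 3.952 Mbps × 2820 s = 11144.6 Mb
lecture capture: 4.252 Mbps × 5160 s = 21940.3 Mb
documentary: 17.152 Mbps × 6540 s = 112174.1 Mb
product demo: 5.352 Mbps × 300 s = 1605.6 Mb
security camera export: 3.652 Mbps × 10500 s = 38346.0 Mb
training video: 5.982 Mbps × 2400 s = 14356.8 Mb
Total: 199567.4 Mb = 24945.9 MB.
= 23.23 GiB.

23.23 GiB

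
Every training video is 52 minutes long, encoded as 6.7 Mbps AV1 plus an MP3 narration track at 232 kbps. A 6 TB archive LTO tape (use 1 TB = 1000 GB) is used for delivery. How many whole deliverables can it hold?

2219

52 min = 3120 s
Audio: 232 kbps = 0.232 Mbps.
Total bitrate: 6.932 Mbps.
Per item: 6.932 Mbps × 3120 s = 21,628 Mb = 2,703 MB.
Capacity: 6 TB = 48,000,000 Mb; 2219.36 items → 2219 complete.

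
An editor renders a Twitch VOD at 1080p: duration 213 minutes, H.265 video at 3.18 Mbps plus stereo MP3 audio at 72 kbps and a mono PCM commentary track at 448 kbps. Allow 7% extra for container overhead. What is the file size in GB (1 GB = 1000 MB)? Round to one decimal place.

213 min = 12780 s
Audio total: 72 + 448 = 520 kbps = 0.520 Mbps.
Total bitrate: 3.18 + 0.520 = 3.700 Mbps.
Stream data: 3.700 Mbps × 12780 s = 47286.0 Mb.
With 7% container overhead: ×1.07.
50,596 Mb ÷ 8 = 6,325 MB → 6.325 GB.

6.3 GB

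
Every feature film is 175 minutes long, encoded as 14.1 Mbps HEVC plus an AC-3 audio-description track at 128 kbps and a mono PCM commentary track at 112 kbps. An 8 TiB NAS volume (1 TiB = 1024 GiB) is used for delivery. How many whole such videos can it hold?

467

175 min = 10500 s
Audio total: 128 + 112 = 240 kbps = 0.240 Mbps.
Total bitrate: 14.340 Mbps.
Per item: 14.340 Mbps × 10500 s = 150,570 Mb = 18,821 MB.
Capacity: 8 TiB = 70,368,744 Mb; 467.35 items → 467 complete.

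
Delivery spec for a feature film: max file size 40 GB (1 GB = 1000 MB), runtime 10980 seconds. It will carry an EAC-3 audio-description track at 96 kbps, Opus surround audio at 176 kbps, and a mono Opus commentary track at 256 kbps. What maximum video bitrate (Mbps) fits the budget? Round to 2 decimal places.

28.62 Mbps

Budget: 40 GB = 320000.0 Mb.
Total bitrate budget: 320000.0 Mb / 10980 s = 29.144 Mbps.
Audio total: 96 + 176 + 256 = 528 kbps = 0.528 Mbps.
Video: 29.144 − 0.528 = 28.616 Mbps.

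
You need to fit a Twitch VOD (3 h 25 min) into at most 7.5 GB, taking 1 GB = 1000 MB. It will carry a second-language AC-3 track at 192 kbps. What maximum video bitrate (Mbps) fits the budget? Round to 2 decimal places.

Budget: 7.5 GB = 60000.0 Mb.
3 h 25 min = 205 min = 12300 s
Total bitrate budget: 60000.0 Mb / 12300 s = 4.878 Mbps.
Audio: 192 kbps = 0.192 Mbps.
Video: 4.878 − 0.192 = 4.686 Mbps.

4.69 Mbps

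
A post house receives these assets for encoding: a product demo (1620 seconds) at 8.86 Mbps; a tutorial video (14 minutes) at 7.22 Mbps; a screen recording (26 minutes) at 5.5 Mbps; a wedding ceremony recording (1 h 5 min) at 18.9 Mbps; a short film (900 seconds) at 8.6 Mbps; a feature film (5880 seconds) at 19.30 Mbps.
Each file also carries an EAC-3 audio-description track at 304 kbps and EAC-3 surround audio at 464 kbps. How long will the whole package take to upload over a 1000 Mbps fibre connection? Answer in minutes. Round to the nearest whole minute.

Audio total: 304 + 464 = 768 kbps = 0.768 Mbps.
product demo: 9.628 Mbps × 1620 s = 15597.4 Mb
tutorial video: 7.988 Mbps × 840 s = 6709.9 Mb
screen recording: 6.268 Mbps × 1560 s = 9778.1 Mb
wedding ceremony recording: 19.668 Mbps × 3900 s = 76705.2 Mb
short film: 9.368 Mbps × 900 s = 8431.2 Mb
feature film: 20.068 Mbps × 5880 s = 117999.8 Mb
Total: 235221.6 Mb = 29402.7 MB.
At 1000 Mbps: 235221.6 / 1000 = 235 s ≈ 3.92 minutes.

4 minutes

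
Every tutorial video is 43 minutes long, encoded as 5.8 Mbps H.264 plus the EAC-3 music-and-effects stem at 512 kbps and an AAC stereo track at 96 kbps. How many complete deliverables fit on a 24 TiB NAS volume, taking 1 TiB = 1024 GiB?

43 min = 2580 s
Audio total: 512 + 96 = 608 kbps = 0.608 Mbps.
Total bitrate: 6.408 Mbps.
Per item: 6.408 Mbps × 2580 s = 16,533 Mb = 2,067 MB.
Capacity: 24 TiB = 211,106,233 Mb; 12769.06 items → 12769 complete.

12769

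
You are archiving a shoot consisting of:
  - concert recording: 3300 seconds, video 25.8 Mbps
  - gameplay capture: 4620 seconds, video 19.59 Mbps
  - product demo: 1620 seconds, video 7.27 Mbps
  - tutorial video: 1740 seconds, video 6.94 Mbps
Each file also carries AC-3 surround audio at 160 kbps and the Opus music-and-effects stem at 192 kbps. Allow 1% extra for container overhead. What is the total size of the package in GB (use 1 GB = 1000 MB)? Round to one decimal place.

25.7 GB

Audio total: 160 + 192 = 352 kbps = 0.352 Mbps.
concert recording: 26.152 Mbps × 3300 s × 1.01 = 87164.6 Mb
gameplay capture: 19.942 Mbps × 4620 s × 1.01 = 93053.4 Mb
product demo: 7.622 Mbps × 1620 s × 1.01 = 12471.1 Mb
tutorial video: 7.292 Mbps × 1740 s × 1.01 = 12815.0 Mb
Total: 205504.1 Mb = 25688.0 MB.
= 25.69 GB.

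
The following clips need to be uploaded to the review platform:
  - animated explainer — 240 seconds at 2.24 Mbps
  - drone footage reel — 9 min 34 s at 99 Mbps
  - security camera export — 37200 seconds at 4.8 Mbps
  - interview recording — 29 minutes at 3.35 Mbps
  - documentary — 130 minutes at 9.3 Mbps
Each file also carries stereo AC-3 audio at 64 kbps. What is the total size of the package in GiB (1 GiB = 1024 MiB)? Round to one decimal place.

Audio: 64 kbps = 0.064 Mbps.
animated explainer: 2.304 Mbps × 240 s = 553.0 Mb
drone footage reel: 99.064 Mbps × 574 s = 56862.7 Mb
security camera export: 4.864 Mbps × 37200 s = 180940.8 Mb
interview recording: 3.414 Mbps × 1740 s = 5940.4 Mb
documentary: 9.364 Mbps × 7800 s = 73039.2 Mb
Total: 317336.1 Mb = 39667.0 MB.
= 36.94 GiB.

36.9 GiB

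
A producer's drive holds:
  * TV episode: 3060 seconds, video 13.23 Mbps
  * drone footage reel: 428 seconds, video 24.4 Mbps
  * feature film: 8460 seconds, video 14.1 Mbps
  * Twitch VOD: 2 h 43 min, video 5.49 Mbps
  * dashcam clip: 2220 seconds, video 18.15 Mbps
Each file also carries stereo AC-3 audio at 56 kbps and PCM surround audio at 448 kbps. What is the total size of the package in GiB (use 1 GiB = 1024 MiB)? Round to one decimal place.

32.2 GiB

Audio total: 56 + 448 = 504 kbps = 0.504 Mbps.
TV episode: 13.734 Mbps × 3060 s = 42026.0 Mb
drone footage reel: 24.904 Mbps × 428 s = 10658.9 Mb
feature film: 14.604 Mbps × 8460 s = 123549.8 Mb
Twitch VOD: 5.994 Mbps × 9780 s = 58621.3 Mb
dashcam clip: 18.654 Mbps × 2220 s = 41411.9 Mb
Total: 276268.0 Mb = 34533.5 MB.
= 32.16 GiB.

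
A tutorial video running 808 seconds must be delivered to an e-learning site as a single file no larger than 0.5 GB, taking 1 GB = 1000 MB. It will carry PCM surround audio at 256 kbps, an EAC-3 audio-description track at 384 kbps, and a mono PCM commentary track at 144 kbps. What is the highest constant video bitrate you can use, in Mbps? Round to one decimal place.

4.2 Mbps

Budget: 0.5 GB = 4000.0 Mb.
Total bitrate budget: 4000.0 Mb / 808 s = 4.950 Mbps.
Audio total: 256 + 384 + 144 = 784 kbps = 0.784 Mbps.
Video: 4.950 − 0.784 = 4.166 Mbps.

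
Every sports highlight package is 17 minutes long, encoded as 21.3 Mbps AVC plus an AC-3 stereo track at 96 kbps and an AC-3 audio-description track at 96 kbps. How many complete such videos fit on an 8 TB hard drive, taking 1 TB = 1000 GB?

2919

17 min = 1020 s
Audio total: 96 + 96 = 192 kbps = 0.192 Mbps.
Total bitrate: 21.492 Mbps.
Per item: 21.492 Mbps × 1020 s = 21,922 Mb = 2,740 MB.
Capacity: 8 TB = 64,000,000 Mb; 2919.46 items → 2919 complete.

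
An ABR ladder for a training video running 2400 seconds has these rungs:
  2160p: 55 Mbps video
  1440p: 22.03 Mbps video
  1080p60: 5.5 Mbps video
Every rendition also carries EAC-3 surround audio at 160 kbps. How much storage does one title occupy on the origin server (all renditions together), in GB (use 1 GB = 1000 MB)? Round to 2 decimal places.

Audio: 160 kbps = 0.160 Mbps.
Sum of rendition bitrates: (55+0.160) + (22.03+0.160) + (5.5+0.160) = 83.010 Mbps.
× 2400 s = 199,224 Mb = 24,903 MB = 24.90 GB.

24.90 GB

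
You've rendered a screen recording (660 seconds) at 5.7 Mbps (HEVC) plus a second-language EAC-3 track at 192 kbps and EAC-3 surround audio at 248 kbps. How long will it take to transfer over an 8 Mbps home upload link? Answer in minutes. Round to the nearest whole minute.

8 minutes

Audio total: 192 + 248 = 440 kbps = 0.440 Mbps.
Total bitrate: 6.140 Mbps.
File: 6.140 Mbps × 660 s = 4052.4 Mb.
At 8 Mbps: 4052.4 / 8 = 506.6 s ≈ 8.44 minutes.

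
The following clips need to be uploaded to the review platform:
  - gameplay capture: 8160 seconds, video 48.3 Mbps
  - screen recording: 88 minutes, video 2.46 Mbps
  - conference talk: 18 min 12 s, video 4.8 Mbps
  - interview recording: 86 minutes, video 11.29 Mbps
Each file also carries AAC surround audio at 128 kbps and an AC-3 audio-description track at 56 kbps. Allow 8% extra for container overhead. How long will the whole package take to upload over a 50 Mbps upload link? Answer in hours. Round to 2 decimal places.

2.85 hours

Audio total: 128 + 56 = 184 kbps = 0.184 Mbps.
gameplay capture: 48.484 Mbps × 8160 s × 1.08 = 427279.8 Mb
screen recording: 2.644 Mbps × 5280 s × 1.08 = 15077.1 Mb
conference talk: 4.984 Mbps × 1092 s × 1.08 = 5877.9 Mb
interview recording: 11.474 Mbps × 5160 s × 1.08 = 63942.3 Mb
Total: 512177.2 Mb = 64022.1 MB.
At 50 Mbps: 512177.2 / 50 = 10244 s ≈ 2.85 hours.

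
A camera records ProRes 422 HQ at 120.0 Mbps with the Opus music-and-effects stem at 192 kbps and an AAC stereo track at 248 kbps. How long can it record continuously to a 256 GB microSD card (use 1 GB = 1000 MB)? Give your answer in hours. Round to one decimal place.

Audio total: 192 + 248 = 440 kbps = 0.440 Mbps.
Total bitrate: 120.0 + 0.440 = 120.440 Mbps.
Capacity: 256 GB = 2,048,000 Mb.
Recording time: 2,048,000 / 120.440 = 17,004 s ≈ 4.72 hours.

4.7 hours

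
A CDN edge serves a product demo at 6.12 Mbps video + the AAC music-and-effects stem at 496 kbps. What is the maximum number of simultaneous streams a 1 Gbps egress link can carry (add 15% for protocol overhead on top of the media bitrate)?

Audio: 496 kbps = 0.496 Mbps.
Per-viewer media rate: 6.616 Mbps.
On the wire with 15% overhead: 7.608 Mbps.
1 Gbps = 1,000 Mbps; 1,000 / 7.608 = 131.43 → 131 viewers.

131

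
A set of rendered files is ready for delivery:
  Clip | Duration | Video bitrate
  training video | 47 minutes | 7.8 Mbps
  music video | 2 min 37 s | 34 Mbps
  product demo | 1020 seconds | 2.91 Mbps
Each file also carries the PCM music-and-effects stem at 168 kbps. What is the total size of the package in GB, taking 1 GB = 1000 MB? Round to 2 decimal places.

3.87 GB

Audio: 168 kbps = 0.168 Mbps.
training video: 7.968 Mbps × 2820 s = 22469.8 Mb
music video: 34.168 Mbps × 157 s = 5364.4 Mb
product demo: 3.078 Mbps × 1020 s = 3139.6 Mb
Total: 30973.7 Mb = 3871.7 MB.
= 3.872 GB.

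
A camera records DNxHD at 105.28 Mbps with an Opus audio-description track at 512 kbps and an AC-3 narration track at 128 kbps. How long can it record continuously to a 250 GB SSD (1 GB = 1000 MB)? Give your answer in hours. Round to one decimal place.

Audio total: 512 + 128 = 640 kbps = 0.640 Mbps.
Total bitrate: 105.28 + 0.640 = 105.920 Mbps.
Capacity: 250 GB = 2,000,000 Mb.
Recording time: 2,000,000 / 105.920 = 18,882 s ≈ 5.25 hours.

5.2 hours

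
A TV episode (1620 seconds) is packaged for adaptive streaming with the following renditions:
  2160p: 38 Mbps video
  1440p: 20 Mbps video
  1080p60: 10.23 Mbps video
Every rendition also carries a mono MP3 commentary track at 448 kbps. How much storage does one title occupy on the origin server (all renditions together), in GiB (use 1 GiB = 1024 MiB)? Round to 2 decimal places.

Audio: 448 kbps = 0.448 Mbps.
Sum of rendition bitrates: (38+0.448) + (20+0.448) + (10.23+0.448) = 69.574 Mbps.
× 1620 s = 112,710 Mb = 14,089 MB = 13.12 GiB.

13.12 GiB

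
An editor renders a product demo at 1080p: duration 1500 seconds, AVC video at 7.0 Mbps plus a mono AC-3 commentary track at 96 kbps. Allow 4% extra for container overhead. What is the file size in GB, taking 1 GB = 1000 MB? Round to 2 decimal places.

1.38 GB

Audio: 96 kbps = 0.096 Mbps.
Total bitrate: 7.0 + 0.096 = 7.096 Mbps.
Stream data: 7.096 Mbps × 1500 s = 10644.0 Mb.
With 4% container overhead: ×1.04.
11,070 Mb ÷ 8 = 1,384 MB → 1.384 GB.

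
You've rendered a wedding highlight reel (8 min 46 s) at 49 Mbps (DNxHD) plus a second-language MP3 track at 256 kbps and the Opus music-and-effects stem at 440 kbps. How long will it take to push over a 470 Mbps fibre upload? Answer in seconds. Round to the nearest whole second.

8 min 46 s = 526 s
Audio total: 256 + 440 = 696 kbps = 0.696 Mbps.
Total bitrate: 49.696 Mbps.
File: 49.696 Mbps × 526 s = 26140.1 Mb.
At 470 Mbps: 26140.1 / 470 = 55.6 s ≈ 55.6 seconds.

56 seconds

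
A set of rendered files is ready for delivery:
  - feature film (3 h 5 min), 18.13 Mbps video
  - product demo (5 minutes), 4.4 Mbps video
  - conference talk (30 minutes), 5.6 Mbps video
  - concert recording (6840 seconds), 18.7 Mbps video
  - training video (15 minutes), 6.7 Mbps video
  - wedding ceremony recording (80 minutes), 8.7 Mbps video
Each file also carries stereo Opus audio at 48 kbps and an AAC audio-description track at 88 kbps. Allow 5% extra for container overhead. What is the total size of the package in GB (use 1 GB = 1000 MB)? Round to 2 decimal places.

51.43 GB

Audio total: 48 + 88 = 136 kbps = 0.136 Mbps.
feature film: 18.266 Mbps × 11100 s × 1.05 = 212890.2 Mb
product demo: 4.536 Mbps × 300 s × 1.05 = 1428.8 Mb
conference talk: 5.736 Mbps × 1800 s × 1.05 = 10841.0 Mb
concert recording: 18.836 Mbps × 6840 s × 1.05 = 135280.2 Mb
training video: 6.836 Mbps × 900 s × 1.05 = 6460.0 Mb
wedding ceremony recording: 8.836 Mbps × 4800 s × 1.05 = 44533.4 Mb
Total: 411433.7 Mb = 51429.2 MB.
= 51.43 GB.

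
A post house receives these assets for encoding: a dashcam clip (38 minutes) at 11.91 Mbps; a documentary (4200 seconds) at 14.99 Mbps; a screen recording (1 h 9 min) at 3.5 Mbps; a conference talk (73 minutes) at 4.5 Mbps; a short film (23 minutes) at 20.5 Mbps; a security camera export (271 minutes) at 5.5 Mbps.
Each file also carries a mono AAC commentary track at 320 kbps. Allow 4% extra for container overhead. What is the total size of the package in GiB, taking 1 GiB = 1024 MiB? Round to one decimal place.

30.6 GiB

Audio: 320 kbps = 0.320 Mbps.
dashcam clip: 12.230 Mbps × 2280 s × 1.04 = 28999.8 Mb
documentary: 15.310 Mbps × 4200 s × 1.04 = 66874.1 Mb
screen recording: 3.820 Mbps × 4140 s × 1.04 = 16447.4 Mb
conference talk: 4.820 Mbps × 4380 s × 1.04 = 21956.1 Mb
short film: 20.820 Mbps × 1380 s × 1.04 = 29880.9 Mb
security camera export: 5.820 Mbps × 16260 s × 1.04 = 98418.5 Mb
Total: 262576.7 Mb = 32822.1 MB.
= 30.57 GiB.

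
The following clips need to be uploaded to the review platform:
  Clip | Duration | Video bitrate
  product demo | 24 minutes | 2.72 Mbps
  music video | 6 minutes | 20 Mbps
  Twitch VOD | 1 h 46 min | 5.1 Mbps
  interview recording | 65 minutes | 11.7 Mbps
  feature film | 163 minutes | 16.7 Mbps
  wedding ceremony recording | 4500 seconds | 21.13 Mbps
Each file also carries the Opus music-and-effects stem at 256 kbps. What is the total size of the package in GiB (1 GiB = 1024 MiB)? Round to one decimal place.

Audio: 256 kbps = 0.256 Mbps.
product demo: 2.976 Mbps × 1440 s = 4285.4 Mb
music video: 20.256 Mbps × 360 s = 7292.2 Mb
Twitch VOD: 5.356 Mbps × 6360 s = 34064.2 Mb
interview recording: 11.956 Mbps × 3900 s = 46628.4 Mb
feature film: 16.956 Mbps × 9780 s = 165829.7 Mb
wedding ceremony recording: 21.386 Mbps × 4500 s = 96237.0 Mb
Total: 354336.8 Mb = 44292.1 MB.
= 41.25 GiB.

41.3 GiB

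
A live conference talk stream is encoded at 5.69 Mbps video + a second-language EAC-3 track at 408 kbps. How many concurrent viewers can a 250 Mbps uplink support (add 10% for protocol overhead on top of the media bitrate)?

Audio: 408 kbps = 0.408 Mbps.
Per-viewer media rate: 6.098 Mbps.
On the wire with 10% overhead: 6.708 Mbps.
250 Mbps = 250.0 Mbps; 250.0 / 6.708 = 37.27 → 37 viewers.

37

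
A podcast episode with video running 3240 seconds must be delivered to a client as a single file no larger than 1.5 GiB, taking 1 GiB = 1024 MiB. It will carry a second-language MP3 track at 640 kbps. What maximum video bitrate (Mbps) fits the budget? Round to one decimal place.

3.3 Mbps

Budget: 1.5 GiB = 12884.9 Mb.
Total bitrate budget: 12884.9 Mb / 3240 s = 3.977 Mbps.
Audio: 640 kbps = 0.640 Mbps.
Video: 3.977 − 0.640 = 3.337 Mbps.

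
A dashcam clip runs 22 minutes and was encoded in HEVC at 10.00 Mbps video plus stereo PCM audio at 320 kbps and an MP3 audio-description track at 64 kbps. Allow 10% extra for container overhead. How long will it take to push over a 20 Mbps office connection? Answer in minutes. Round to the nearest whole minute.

13 minutes

22 min = 1320 s
Audio total: 320 + 64 = 384 kbps = 0.384 Mbps.
Total bitrate: 10.384 Mbps.
File: 10.384 Mbps × 1320 s = 13706.9 Mb.
With 10% container overhead: ×1.10. → 15077.6 Mb.
At 20 Mbps: 15077.6 / 20 = 753.9 s ≈ 12.6 minutes.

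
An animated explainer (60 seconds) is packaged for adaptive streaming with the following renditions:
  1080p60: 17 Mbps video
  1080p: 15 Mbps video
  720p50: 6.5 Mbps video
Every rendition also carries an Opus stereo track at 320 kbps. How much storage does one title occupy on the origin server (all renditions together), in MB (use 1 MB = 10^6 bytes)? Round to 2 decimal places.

295.95 MB

Audio: 320 kbps = 0.320 Mbps.
Sum of rendition bitrates: (17+0.320) + (15+0.320) + (6.5+0.320) = 39.460 Mbps.
× 60 s = 2,368 Mb = 295.9 MB = 295.9 MB.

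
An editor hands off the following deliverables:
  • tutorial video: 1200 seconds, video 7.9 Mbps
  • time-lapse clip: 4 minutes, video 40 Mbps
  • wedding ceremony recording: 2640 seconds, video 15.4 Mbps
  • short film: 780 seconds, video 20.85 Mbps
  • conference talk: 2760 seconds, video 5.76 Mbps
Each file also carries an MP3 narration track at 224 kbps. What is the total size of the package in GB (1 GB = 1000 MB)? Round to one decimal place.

Audio: 224 kbps = 0.224 Mbps.
tutorial video: 8.124 Mbps × 1200 s = 9748.8 Mb
time-lapse clip: 40.224 Mbps × 240 s = 9653.8 Mb
wedding ceremony recording: 15.624 Mbps × 2640 s = 41247.4 Mb
short film: 21.074 Mbps × 780 s = 16437.7 Mb
conference talk: 5.984 Mbps × 2760 s = 16515.8 Mb
Total: 93603.5 Mb = 11700.4 MB.
= 11.70 GB.

11.7 GB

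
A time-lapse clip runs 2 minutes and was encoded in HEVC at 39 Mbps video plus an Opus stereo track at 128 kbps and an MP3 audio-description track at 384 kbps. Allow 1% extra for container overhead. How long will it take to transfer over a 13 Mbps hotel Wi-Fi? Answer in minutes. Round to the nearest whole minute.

2 min = 120 s
Audio total: 128 + 384 = 512 kbps = 0.512 Mbps.
Total bitrate: 39.512 Mbps.
File: 39.512 Mbps × 120 s = 4741.4 Mb.
With 1% container overhead: ×1.01. → 4788.9 Mb.
At 13 Mbps: 4788.9 / 13 = 368.4 s ≈ 6.14 minutes.

6 minutes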